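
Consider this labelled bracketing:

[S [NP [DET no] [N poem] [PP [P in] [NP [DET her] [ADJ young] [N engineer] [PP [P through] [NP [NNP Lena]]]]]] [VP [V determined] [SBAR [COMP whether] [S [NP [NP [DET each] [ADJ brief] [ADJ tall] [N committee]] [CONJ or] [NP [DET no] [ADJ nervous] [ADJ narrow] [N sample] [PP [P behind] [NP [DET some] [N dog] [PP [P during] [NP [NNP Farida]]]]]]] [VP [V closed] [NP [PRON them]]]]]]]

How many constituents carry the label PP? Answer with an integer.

4

Listing each PP by its span: [PP in her young engineer through Lena]; [PP through Lena]; [PP behind some dog during Farida]; [PP during Farida] — that makes 4.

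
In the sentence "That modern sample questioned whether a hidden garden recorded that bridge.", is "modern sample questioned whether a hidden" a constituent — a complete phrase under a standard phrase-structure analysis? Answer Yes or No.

The sequence begins inside the noun phrase "that modern sample" and ends inside the verb phrase "questioned whether a hidden garden recorded that bridge"; it crosses a phrase boundary, so no single node in the tree spans exactly those words.

No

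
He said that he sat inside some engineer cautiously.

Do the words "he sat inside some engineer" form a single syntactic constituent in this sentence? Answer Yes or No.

"he" belongs to the noun phrase "he" while "engineer" belongs to the verb phrase "sat inside some engineer cautiously"; a span that runs across that boundary is not a single phrase.

No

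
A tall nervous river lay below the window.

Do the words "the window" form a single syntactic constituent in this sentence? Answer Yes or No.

These words form the whole noun phrase headed by "window", so yes — one constituent.

Yes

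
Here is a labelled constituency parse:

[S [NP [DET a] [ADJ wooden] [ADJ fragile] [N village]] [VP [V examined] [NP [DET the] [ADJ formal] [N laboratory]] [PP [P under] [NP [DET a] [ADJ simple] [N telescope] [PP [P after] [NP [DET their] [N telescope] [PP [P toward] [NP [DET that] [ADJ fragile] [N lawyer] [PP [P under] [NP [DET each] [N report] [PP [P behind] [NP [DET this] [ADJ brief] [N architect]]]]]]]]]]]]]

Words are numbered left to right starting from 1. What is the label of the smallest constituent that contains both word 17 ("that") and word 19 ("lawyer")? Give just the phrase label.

Both words fall inside [NP that fragile lawyer under each report behind this brief architect] (words 17–26), and no smaller constituent contains them both. Label: NP.

NP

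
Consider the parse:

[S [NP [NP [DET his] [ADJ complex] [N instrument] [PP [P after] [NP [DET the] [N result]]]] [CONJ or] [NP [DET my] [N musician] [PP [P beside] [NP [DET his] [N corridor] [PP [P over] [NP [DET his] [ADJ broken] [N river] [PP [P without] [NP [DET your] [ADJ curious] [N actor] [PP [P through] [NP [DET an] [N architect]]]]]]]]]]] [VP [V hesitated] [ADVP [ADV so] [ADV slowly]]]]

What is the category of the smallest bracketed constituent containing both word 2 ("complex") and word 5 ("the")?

Both words fall inside [NP his complex instrument after the result] (words 1–6), and no smaller constituent contains them both. Label: NP.

NP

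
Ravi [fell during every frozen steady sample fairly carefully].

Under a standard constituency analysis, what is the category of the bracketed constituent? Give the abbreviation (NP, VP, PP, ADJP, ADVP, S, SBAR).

VP

The span is built around the verb "fell" — a verb phrase (VP).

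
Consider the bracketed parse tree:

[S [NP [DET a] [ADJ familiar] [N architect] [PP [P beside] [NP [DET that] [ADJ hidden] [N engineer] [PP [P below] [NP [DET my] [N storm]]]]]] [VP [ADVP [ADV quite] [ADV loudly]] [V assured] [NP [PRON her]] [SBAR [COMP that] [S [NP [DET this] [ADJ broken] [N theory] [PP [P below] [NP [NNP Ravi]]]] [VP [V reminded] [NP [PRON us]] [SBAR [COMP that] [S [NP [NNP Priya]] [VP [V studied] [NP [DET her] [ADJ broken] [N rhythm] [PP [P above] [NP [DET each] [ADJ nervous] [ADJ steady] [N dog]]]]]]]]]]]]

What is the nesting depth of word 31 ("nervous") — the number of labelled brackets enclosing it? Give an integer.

12

Counting open brackets not yet closed at "nervous": [S [VP [SBAR [S [VP [SBAR [S [VP [NP [PP [NP [ADJ = 12.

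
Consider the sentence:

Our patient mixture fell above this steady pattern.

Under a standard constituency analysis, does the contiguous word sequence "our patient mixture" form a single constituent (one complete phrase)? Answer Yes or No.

The sequence corresponds to a single NP node — the noun phrase "our patient mixture".

Yes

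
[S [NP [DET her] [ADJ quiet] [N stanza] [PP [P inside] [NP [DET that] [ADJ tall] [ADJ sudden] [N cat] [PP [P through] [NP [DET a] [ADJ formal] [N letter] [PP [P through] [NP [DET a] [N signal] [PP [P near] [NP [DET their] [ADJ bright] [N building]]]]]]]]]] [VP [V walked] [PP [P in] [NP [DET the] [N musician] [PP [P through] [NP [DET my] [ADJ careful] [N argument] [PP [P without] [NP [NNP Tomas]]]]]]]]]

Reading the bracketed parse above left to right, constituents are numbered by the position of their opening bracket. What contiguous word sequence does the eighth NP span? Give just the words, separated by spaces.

The NP opening brackets appear, in order, over: "her quiet stanza inside that tall sudden cat through a formal letter through a signal near their bright building"; "that tall sudden cat through a formal letter through a signal near their bright building"; "a formal letter through a signal near their bright building"; "a signal near their bright building"; "their bright building"; "the musician through my careful argument without Tomas"; "my careful argument without Tomas"; "Tomas". The eighth one spans "Tomas".

Tomas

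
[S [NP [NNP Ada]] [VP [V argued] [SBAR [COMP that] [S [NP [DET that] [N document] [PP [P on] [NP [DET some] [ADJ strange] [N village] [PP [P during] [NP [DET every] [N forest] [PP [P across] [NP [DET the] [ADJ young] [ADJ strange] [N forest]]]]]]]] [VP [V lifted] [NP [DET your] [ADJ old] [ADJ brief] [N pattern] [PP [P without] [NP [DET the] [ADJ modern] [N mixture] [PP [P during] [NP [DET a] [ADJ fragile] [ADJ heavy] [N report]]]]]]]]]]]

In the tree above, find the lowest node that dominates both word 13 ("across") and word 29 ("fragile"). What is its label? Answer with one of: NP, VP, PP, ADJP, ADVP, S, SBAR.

S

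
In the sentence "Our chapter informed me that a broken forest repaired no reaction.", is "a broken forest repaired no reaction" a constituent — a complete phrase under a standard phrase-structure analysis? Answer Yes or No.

"a broken forest repaired no reaction" is exactly the clause [S a broken forest repaired no reaction], a complete constituent.

Yes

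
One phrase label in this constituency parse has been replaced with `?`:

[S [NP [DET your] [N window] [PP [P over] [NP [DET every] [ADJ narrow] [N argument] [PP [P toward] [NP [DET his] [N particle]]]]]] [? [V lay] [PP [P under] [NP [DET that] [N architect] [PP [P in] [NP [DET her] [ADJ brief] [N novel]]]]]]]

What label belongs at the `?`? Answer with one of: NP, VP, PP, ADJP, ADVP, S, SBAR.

Looking at what the `?` directly dominates — V 'lay', PP — this is a verb phrase (VP).

VP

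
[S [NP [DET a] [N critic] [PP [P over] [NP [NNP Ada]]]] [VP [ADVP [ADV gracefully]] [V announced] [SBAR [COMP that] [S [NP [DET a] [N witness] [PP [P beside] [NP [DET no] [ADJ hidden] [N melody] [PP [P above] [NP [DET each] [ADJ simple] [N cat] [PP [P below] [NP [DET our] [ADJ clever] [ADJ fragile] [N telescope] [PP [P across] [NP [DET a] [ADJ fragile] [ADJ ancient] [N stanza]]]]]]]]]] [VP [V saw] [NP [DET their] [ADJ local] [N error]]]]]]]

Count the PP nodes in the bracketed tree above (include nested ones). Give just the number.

The PP constituents are: [PP over Ada]; [PP beside no hidden melody above each simple cat below our clever fragile telescope across a fragile ancient stanza]; [PP above each simple cat below our clever fragile telescope across a fragile ancient stanza]; [PP below our clever fragile telescope across a fragile ancient stanza]; [PP across a fragile ancient stanza]. Total: 5.

5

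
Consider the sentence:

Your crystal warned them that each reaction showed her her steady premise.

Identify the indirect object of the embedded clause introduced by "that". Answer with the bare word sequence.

The verb of the embedded clause introduced by "that" is "showed"; its indirect object is the NP "her".

her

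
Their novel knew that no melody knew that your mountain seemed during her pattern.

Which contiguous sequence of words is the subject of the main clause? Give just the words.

their novel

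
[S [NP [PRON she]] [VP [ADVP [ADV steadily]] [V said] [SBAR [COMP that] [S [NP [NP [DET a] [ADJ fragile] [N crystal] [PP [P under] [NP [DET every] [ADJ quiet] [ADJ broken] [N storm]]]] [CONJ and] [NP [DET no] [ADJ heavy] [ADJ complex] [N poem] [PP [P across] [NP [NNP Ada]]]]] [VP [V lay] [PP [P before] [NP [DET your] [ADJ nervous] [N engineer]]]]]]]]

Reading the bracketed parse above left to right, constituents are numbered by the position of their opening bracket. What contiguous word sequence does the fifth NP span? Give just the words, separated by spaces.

no heavy complex poem across Ada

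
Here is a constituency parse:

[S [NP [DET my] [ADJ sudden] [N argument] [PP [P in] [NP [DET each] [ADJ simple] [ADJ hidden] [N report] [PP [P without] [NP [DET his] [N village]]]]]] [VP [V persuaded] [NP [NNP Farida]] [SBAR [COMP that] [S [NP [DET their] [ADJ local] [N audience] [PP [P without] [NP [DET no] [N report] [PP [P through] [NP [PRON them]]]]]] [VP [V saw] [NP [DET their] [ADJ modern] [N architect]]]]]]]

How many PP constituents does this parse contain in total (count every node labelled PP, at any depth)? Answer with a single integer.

4

Scanning left to right, an opening `[PP` appears at word positions 4, 9, 18, 21 — 4 in total.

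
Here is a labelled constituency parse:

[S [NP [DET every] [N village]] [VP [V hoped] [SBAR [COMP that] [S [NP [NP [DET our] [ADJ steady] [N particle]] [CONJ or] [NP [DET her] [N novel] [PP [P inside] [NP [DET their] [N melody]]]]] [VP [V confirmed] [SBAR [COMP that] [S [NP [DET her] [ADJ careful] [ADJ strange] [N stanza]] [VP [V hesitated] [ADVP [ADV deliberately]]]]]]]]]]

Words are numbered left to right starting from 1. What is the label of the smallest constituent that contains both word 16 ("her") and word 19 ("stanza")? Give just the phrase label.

NP

Both words fall inside [NP her careful strange stanza] (words 16–19), and no smaller constituent contains them both. Label: NP.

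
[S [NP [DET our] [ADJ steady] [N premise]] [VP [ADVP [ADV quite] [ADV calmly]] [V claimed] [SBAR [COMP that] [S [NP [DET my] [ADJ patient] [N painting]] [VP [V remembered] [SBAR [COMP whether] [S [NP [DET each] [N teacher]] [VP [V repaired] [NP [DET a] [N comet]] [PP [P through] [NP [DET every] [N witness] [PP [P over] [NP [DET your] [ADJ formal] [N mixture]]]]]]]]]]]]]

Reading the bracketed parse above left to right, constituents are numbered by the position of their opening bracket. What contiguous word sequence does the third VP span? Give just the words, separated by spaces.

In left-to-right order the VP constituents are "quite calmly claimed that my patient painting remembered whether each teacher repaired a comet through every witness over your formal mixture"; "remembered whether each teacher repaired a comet through every witness over your formal mixture"; "repaired a comet through every witness over your formal mixture". Number 3 is "repaired a comet through every witness over your formal mixture".

repaired a comet through every witness over your formal mixture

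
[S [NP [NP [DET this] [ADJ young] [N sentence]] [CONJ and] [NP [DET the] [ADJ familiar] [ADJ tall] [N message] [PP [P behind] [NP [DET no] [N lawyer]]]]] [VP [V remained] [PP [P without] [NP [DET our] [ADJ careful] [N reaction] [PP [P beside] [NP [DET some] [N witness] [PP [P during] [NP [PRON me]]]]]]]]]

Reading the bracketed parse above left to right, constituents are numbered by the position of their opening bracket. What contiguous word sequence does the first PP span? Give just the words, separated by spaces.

behind no lawyer

Opening `[PP` markers occur at word positions 9, 13, 17, 20; the first of these opens the constituent [PP behind no lawyer].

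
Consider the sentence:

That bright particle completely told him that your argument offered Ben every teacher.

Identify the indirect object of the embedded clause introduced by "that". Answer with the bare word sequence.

Ben

Within the embedded clause introduced by "that", the indirect object of "offered" is "Ben".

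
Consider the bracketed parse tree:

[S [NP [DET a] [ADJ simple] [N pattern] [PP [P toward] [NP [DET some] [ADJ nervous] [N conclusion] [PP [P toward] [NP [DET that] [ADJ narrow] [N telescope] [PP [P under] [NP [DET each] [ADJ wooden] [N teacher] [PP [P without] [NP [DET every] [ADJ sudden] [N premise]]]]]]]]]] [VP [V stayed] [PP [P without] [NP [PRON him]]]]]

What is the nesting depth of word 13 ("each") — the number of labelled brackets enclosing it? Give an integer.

9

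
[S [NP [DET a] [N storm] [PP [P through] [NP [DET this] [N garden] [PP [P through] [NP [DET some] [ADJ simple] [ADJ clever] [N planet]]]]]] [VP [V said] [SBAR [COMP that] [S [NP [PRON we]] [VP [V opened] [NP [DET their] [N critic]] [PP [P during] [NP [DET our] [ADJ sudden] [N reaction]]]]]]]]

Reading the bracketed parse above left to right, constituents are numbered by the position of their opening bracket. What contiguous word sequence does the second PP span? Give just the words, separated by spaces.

through some simple clever planet

The PP opening brackets appear, in order, over: "through this garden through some simple clever planet"; "through some simple clever planet"; "during our sudden reaction". The second one spans "through some simple clever planet".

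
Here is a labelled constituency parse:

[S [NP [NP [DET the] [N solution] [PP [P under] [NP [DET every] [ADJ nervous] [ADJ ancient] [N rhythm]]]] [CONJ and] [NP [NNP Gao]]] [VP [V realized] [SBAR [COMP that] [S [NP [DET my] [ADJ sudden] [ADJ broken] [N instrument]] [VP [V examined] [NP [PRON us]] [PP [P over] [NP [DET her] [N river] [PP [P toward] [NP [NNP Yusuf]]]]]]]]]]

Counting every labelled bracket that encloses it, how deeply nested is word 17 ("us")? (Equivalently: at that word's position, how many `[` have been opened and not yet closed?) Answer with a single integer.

7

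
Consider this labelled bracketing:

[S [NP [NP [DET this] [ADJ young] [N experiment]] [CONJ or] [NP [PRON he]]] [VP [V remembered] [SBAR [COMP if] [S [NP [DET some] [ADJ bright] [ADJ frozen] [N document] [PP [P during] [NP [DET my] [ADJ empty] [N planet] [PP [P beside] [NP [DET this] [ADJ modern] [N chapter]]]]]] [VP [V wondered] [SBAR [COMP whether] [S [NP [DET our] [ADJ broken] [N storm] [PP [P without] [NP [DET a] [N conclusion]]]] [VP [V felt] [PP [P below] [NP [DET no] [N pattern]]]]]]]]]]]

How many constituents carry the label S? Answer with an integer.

The S constituents are: [S this young experiment or he remembered if some bright frozen document during my empty planet beside this modern chapter wondered whether our broken storm without a conclusion felt below no pattern]; [S some bright frozen document during my empty planet beside this modern chapter wondered whether our broken storm without a conclusion felt below no pattern]; [S our broken storm without a conclusion felt below no pattern]. Total: 3.

3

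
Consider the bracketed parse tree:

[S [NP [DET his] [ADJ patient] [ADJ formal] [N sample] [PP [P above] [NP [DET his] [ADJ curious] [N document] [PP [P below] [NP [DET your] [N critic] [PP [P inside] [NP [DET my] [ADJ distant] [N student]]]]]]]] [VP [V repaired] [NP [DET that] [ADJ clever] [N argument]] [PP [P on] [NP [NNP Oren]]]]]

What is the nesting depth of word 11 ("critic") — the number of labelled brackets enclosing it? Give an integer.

7

The word sits inside N, which is inside NP, inside PP, inside NP, inside PP, inside NP, inside S — 7 brackets in all.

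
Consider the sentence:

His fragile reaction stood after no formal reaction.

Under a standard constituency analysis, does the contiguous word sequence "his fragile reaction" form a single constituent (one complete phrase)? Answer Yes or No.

Yes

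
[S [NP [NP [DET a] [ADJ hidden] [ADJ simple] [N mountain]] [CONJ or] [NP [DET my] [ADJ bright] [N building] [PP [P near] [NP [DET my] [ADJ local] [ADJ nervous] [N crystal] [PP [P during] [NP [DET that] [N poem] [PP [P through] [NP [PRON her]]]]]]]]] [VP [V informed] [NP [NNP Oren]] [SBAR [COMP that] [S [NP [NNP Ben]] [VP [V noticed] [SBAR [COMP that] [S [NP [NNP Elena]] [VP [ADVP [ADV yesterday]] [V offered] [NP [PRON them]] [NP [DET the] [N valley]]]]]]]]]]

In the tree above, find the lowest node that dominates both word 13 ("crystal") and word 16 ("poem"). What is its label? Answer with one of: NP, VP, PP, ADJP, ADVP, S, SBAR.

NP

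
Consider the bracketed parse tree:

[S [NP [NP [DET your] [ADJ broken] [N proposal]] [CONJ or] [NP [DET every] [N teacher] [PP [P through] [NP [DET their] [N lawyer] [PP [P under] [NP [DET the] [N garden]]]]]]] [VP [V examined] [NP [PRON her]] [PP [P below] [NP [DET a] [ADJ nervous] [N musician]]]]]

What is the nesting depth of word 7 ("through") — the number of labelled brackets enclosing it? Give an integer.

Path from the root down to the word: S → NP → NP → PP → P. That is 5 enclosing brackets.

5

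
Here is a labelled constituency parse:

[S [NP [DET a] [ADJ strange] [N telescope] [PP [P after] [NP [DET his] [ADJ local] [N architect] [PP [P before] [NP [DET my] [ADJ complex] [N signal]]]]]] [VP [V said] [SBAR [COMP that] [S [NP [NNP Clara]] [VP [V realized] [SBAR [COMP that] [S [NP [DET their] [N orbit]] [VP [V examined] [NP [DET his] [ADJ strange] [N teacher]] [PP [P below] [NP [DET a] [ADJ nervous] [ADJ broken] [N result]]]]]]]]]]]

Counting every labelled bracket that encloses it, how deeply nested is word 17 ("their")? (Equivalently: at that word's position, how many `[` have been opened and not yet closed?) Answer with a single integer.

9

Counting open brackets not yet closed at "their": [S [VP [SBAR [S [VP [SBAR [S [NP [DET = 9.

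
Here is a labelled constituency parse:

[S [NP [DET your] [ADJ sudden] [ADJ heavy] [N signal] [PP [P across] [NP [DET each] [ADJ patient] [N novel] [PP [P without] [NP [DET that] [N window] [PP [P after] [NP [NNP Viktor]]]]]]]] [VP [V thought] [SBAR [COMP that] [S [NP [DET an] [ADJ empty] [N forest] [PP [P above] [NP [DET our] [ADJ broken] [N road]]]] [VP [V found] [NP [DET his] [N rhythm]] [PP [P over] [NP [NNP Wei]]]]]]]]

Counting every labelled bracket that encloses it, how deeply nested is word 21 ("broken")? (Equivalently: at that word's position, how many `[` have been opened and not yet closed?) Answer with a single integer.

Path from the root down to the word: S → VP → SBAR → S → NP → PP → NP → ADJ. That is 8 enclosing brackets.

8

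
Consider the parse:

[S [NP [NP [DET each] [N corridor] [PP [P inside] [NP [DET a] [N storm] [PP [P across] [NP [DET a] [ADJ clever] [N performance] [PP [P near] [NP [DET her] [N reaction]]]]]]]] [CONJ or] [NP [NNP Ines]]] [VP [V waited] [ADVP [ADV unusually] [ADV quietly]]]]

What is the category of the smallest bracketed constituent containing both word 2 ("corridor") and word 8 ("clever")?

The smallest bracket enclosing both words is [NP each corridor inside a storm across a clever performance near her reaction], so the label is NP.

NP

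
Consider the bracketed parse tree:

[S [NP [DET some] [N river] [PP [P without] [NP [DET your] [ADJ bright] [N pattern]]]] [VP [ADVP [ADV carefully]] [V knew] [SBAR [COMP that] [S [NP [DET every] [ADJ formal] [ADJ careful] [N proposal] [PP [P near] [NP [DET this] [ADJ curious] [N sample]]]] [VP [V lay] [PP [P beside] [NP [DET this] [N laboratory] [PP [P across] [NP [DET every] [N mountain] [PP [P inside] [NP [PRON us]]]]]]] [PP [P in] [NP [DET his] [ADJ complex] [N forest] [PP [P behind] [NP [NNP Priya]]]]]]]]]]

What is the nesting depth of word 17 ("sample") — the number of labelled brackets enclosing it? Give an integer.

Counting open brackets not yet closed at "sample": [S [VP [SBAR [S [NP [PP [NP [N = 8.

8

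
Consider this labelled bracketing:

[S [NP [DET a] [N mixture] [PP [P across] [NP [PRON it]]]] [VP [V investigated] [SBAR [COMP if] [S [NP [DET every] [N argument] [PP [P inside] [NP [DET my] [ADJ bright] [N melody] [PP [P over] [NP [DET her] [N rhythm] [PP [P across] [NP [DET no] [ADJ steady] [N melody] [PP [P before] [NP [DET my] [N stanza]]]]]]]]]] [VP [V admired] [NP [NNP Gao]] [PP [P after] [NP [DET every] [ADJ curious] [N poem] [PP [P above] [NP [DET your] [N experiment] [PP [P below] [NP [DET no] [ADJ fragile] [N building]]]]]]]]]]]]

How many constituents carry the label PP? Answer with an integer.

8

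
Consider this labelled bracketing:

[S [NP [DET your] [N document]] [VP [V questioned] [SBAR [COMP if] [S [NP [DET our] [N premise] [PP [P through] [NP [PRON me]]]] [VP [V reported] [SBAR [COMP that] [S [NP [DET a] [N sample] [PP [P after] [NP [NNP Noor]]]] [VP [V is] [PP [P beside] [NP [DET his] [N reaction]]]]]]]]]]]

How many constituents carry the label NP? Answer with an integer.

Listing each NP by its span: [NP your document]; [NP our premise through me]; [NP me]; [NP a sample after Noor]; [NP Noor]; [NP his reaction] — that makes 6.

6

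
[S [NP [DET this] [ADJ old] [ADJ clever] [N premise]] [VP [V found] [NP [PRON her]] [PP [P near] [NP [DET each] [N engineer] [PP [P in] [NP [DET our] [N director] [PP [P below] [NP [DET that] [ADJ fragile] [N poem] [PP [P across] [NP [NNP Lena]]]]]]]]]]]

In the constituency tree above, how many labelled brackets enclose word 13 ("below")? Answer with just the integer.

8

Counting open brackets not yet closed at "below": [S [VP [PP [NP [PP [NP [PP [P = 8.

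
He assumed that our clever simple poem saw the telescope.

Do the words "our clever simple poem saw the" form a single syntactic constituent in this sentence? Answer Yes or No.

No

The sequence begins inside the noun phrase "our clever simple poem" and ends inside the verb phrase "saw the telescope"; it crosses a phrase boundary, so no single node in the tree spans exactly those words.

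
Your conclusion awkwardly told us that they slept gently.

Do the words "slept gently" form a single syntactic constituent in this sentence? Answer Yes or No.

Yes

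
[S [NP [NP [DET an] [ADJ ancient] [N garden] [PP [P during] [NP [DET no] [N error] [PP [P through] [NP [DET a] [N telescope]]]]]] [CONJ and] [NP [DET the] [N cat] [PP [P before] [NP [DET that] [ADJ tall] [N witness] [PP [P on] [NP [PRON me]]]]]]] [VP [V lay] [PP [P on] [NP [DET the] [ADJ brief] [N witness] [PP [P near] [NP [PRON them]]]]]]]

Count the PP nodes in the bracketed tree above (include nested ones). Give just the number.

6

The PP constituents are: [PP during no error through a telescope]; [PP through a telescope]; [PP before that tall witness on me]; [PP on me]; [PP on the brief witness near them]; [PP near them]. Total: 6.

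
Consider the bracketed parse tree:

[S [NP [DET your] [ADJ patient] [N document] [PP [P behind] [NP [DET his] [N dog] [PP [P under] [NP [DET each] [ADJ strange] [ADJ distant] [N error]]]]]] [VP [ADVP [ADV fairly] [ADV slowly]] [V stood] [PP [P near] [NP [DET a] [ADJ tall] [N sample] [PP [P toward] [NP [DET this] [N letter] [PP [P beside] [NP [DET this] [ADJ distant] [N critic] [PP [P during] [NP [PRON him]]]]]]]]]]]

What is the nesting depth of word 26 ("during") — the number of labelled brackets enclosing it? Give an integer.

10

Counting open brackets not yet closed at "during": [S [VP [PP [NP [PP [NP [PP [NP [PP [P = 10.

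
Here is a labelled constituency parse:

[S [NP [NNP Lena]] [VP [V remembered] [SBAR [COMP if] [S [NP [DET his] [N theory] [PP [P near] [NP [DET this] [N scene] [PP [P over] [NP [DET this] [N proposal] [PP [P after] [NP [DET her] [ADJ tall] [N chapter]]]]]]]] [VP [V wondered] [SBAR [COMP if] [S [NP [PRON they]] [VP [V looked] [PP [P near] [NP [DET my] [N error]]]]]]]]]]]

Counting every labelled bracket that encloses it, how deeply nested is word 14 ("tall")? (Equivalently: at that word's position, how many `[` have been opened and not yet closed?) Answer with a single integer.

12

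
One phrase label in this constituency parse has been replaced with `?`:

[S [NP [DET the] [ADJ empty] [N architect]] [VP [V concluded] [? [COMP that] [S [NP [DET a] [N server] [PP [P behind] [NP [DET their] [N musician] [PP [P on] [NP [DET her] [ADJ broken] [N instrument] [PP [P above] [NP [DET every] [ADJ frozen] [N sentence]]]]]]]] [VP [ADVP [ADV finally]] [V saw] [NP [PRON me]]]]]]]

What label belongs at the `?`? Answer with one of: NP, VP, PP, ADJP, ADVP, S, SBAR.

SBAR

The `?` node immediately contains: COMP 'that', S. That is the internal structure of a subordinate clause, so the label is SBAR.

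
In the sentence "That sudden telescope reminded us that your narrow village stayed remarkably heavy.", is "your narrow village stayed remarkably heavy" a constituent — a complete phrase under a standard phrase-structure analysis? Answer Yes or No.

The sequence corresponds to a single S node — the clause "your narrow village stayed remarkably heavy".

Yes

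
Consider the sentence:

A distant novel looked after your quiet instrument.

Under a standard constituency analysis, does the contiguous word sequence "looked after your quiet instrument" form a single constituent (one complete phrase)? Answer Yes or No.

Yes

The sequence corresponds to a single VP node — the verb phrase "looked after your quiet instrument".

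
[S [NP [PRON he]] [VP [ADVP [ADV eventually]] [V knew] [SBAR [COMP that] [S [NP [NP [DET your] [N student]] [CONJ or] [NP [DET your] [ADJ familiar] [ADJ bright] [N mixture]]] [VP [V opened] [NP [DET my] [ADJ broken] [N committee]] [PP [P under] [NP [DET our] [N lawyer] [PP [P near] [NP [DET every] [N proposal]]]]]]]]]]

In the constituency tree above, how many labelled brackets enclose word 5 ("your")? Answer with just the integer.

Counting open brackets not yet closed at "your": [S [VP [SBAR [S [NP [NP [DET = 7.

7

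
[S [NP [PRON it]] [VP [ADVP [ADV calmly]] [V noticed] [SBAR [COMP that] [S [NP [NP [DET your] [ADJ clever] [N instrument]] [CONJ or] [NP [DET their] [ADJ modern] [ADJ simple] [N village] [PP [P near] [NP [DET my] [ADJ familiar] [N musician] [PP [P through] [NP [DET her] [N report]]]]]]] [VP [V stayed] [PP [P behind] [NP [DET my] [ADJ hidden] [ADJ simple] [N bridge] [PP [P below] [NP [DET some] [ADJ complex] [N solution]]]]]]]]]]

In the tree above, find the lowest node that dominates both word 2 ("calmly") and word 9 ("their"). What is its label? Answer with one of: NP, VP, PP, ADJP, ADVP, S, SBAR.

Both words fall inside [VP calmly noticed that your clever instrument or their modern simple village near my familiar musician through her report stayed behind my hidden simple bridge below some complex solution] (words 2–29), and no smaller constituent contains them both. Label: VP.

VP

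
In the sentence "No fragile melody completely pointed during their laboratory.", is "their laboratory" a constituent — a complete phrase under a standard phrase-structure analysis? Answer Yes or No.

Yes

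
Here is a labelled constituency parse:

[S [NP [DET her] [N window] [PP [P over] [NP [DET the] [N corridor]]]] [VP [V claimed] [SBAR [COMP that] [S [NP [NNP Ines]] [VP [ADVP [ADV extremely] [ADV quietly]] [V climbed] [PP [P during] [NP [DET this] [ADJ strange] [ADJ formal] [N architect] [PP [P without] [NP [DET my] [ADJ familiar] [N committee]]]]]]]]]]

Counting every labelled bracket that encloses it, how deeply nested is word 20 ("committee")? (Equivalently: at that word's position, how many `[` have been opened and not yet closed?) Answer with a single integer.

The word sits inside N, which is inside NP, inside PP, inside NP, inside PP, inside VP, inside S, inside SBAR, inside VP, inside S — 10 brackets in all.

10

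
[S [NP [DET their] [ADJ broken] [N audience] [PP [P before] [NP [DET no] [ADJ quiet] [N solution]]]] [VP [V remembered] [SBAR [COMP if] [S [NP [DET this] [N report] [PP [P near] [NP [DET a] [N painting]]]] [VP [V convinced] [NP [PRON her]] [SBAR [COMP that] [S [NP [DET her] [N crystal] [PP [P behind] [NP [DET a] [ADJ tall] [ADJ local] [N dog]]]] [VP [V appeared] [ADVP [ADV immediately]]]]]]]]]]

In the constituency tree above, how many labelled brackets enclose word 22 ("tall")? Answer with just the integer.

The word sits inside ADJ, which is inside NP, inside PP, inside NP, inside S, inside SBAR, inside VP, inside S, inside SBAR, inside VP, inside S — 11 brackets in all.

11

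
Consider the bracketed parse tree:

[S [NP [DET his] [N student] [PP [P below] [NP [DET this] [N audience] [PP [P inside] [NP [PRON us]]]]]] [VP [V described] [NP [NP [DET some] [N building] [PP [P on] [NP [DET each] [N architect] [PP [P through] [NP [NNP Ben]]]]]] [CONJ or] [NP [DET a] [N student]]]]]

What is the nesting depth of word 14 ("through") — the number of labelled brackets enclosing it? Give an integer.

The word sits inside P, which is inside PP, inside NP, inside PP, inside NP, inside NP, inside VP, inside S — 8 brackets in all.

8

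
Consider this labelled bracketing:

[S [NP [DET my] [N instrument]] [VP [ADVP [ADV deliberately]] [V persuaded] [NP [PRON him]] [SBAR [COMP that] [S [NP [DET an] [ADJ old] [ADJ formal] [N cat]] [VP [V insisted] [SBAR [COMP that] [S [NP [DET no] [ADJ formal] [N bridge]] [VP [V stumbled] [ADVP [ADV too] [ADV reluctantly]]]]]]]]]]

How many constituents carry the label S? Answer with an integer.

3

The S constituents are: [S my instrument deliberately persuaded him that an old formal cat insisted that no formal bridge stumbled too reluctantly]; [S an old formal cat insisted that no formal bridge stumbled too reluctantly]; [S no formal bridge stumbled too reluctantly]. Total: 3.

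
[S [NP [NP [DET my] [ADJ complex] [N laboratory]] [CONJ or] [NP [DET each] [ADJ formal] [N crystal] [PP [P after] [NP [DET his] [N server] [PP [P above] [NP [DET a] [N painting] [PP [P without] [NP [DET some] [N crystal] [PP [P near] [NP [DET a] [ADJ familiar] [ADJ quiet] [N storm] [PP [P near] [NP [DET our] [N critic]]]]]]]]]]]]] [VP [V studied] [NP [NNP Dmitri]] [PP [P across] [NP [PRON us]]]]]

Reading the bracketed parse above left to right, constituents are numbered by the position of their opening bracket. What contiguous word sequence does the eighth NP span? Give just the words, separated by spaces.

our critic

Opening `[NP` markers occur at word positions 1, 1, 5, 9, 12, 15, 18, 23, 26, 28; the eighth of these opens the constituent [NP our critic].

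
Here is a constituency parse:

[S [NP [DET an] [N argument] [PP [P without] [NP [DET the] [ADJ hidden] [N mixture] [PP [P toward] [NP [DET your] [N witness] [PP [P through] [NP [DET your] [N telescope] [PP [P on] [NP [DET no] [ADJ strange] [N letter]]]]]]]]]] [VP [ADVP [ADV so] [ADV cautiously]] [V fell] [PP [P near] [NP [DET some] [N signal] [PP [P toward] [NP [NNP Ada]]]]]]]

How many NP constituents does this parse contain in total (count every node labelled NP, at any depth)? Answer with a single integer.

Listing each NP by its span: [NP an argument without the hidden mixture toward your witness through your telescope on no strange letter]; [NP the hidden mixture toward your witness through your telescope on no strange letter]; [NP your witness through your telescope on no strange letter]; [NP your telescope on no strange letter]; [NP no strange letter]; [NP some signal toward Ada] … — that makes 7.

7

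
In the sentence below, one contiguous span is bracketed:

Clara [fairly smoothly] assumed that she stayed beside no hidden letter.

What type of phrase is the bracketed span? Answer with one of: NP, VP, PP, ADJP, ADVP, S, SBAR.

"smoothly" is the head of the bracketed span, so the span is an adverb phrase: ADVP.

ADVP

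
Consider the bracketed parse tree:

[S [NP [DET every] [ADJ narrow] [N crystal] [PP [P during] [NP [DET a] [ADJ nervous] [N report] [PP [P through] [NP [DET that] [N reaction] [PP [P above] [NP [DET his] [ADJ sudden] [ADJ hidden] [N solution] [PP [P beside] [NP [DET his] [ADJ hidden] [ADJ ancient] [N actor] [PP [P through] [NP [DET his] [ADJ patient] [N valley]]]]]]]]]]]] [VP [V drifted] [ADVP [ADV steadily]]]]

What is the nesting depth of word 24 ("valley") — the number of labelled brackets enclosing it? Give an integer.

13

Path from the root down to the word: S → NP → PP → NP → PP → NP → PP → NP → PP → NP → PP → NP → N. That is 13 enclosing brackets.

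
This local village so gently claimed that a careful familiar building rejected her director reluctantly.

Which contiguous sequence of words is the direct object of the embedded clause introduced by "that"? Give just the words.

her director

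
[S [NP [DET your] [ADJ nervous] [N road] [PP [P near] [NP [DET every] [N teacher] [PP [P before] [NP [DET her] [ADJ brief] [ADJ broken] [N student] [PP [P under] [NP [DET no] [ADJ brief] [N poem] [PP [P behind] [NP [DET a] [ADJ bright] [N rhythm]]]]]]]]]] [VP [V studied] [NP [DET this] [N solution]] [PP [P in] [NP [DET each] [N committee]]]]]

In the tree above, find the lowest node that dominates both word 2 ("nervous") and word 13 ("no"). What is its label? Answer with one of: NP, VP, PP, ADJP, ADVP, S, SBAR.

The smallest bracket enclosing both words is [NP your nervous road near every teacher before her brief broken student under no brief poem behind a bright rhythm], so the label is NP.

NP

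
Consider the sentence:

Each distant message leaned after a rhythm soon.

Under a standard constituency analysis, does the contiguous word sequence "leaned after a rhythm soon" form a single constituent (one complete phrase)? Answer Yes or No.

The sequence corresponds to a single VP node — the verb phrase "leaned after a rhythm soon".

Yes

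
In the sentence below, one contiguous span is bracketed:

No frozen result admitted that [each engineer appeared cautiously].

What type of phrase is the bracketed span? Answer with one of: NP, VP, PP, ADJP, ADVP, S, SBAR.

The span is built around the head "appeared" — a clause (S).

S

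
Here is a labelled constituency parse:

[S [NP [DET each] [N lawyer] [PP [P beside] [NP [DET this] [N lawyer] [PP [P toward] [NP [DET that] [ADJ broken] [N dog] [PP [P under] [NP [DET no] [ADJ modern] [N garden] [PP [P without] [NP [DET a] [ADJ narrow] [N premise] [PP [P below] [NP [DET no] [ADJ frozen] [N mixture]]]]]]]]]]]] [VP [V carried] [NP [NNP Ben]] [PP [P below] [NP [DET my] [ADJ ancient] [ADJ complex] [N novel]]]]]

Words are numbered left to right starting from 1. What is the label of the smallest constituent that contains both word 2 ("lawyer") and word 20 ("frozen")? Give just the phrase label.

NP

Word 2 lies under S → NP → N; word 20 lies under S → NP → PP → NP → PP → NP → PP → NP → PP → NP → PP → NP → ADJ. The lowest shared node is the NP.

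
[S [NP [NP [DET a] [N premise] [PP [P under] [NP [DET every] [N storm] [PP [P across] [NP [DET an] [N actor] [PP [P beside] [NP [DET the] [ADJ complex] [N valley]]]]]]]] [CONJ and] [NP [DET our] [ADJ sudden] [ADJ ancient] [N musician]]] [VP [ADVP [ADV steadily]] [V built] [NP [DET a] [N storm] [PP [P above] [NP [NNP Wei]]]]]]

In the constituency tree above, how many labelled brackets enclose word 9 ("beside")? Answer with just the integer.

Path from the root down to the word: S → NP → NP → PP → NP → PP → NP → PP → P. That is 9 enclosing brackets.

9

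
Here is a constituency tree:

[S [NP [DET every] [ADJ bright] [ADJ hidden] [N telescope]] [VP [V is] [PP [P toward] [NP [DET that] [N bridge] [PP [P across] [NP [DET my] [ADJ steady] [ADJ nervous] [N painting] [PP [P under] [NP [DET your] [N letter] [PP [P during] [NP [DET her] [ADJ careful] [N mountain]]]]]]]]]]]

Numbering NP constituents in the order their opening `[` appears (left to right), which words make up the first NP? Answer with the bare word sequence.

every bright hidden telescope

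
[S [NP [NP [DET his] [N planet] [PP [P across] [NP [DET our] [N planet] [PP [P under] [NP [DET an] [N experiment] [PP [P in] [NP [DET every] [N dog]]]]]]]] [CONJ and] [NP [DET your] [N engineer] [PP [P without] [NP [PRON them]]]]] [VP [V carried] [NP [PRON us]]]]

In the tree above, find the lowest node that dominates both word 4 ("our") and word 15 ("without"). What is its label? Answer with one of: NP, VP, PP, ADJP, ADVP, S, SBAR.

NP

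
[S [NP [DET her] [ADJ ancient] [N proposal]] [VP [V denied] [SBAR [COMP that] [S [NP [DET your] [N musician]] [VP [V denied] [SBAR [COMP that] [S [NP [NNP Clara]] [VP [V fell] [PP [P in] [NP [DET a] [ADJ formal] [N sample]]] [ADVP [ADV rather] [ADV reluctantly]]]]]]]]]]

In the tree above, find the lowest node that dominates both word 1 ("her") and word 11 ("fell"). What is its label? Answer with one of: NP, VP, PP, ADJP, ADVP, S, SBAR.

S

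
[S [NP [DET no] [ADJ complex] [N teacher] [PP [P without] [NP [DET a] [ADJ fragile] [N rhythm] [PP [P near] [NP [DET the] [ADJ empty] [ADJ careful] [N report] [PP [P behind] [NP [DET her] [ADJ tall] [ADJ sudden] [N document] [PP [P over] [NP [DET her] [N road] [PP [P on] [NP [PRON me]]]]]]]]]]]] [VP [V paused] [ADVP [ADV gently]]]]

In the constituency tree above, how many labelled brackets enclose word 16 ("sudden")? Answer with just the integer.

The word sits inside ADJ, which is inside NP, inside PP, inside NP, inside PP, inside NP, inside PP, inside NP, inside S — 9 brackets in all.

9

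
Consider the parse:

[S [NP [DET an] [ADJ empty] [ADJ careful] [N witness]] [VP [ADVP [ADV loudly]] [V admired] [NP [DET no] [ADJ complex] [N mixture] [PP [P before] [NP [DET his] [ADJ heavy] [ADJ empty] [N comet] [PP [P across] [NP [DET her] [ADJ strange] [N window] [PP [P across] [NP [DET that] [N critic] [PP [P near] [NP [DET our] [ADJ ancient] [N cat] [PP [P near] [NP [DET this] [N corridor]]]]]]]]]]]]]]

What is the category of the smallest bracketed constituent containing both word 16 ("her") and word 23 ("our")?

NP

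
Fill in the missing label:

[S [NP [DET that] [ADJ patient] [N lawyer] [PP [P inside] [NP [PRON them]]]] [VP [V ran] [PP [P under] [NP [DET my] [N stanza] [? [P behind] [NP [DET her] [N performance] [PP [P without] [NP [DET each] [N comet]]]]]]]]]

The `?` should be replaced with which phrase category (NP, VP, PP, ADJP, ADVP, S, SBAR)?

PP

A constituent whose immediate children are P 'behind', NP is a prepositional phrase: PP.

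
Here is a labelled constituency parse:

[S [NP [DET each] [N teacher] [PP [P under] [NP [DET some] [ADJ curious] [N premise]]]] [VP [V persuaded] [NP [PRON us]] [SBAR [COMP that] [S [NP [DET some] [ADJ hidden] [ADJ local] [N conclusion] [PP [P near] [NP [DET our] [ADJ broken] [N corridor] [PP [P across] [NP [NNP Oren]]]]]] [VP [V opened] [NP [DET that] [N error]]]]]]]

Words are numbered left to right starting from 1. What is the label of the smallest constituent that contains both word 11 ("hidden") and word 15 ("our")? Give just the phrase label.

NP

The smallest bracket enclosing both words is [NP some hidden local conclusion near our broken corridor across Oren], so the label is NP.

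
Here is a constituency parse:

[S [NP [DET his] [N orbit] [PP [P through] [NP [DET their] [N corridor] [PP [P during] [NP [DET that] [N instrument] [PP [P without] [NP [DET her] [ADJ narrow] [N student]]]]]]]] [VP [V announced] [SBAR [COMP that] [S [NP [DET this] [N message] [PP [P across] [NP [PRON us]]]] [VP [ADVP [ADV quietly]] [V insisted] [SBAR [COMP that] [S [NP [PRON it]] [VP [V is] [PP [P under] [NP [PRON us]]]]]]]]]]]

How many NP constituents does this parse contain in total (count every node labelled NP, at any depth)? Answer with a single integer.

8

Listing each NP by its span: [NP his orbit through their corridor during that instrument without her narrow student]; [NP their corridor during that instrument without her narrow student]; [NP that instrument without her narrow student]; [NP her narrow student]; [NP this message across us]; [NP us] … — that makes 8.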